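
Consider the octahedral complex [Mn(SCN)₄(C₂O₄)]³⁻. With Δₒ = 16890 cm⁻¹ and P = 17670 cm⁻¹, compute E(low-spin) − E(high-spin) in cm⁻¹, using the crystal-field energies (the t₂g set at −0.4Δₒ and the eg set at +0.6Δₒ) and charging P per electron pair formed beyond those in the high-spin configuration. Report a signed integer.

780

Ligand charges: 4×(-1) from SCN⁻ and 1×(-2) from C₂O₄²⁻ sum to -6; with overall charge -3, Mn is +3.
Mn is in group 7, so Mn³⁺ is d⁴ (7 − 3 = 4).
In the high-spin limit (t₂g³ eg¹) the orbital term is -0.6Δₒ = -10134 cm⁻¹, with no excess pairing.
Low-spin t₂g⁴ eg⁰ gives -1.6Δₒ = -27024 cm⁻¹, but forming 1 extra pair costs 1P = 17670 cm⁻¹, so E(LS) = -27024 + 17670 = -9354 cm⁻¹.
The difference is -9354 − (-10134) = 780 cm⁻¹, so high-spin lies lower.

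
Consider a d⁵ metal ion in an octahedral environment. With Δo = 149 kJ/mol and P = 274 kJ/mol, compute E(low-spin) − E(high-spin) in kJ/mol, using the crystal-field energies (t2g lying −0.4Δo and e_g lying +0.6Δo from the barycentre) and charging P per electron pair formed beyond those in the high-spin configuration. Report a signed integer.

250

High-spin d⁵ fills as t2g^3 e_g^2 with CFSE 3(−0.4) + 2(+0.6) = 0.0Δo = 0 kJ/mol.
Low-spin t2g^5 e_g^0 gives -2.0Δo = -298 kJ/mol, but forming 2 extra pairs costs 2P = 548 kJ/mol, so E(LS) = -298 + 548 = 250 kJ/mol.
Thus E(LS) − E(HS) = 250 kJ/mol.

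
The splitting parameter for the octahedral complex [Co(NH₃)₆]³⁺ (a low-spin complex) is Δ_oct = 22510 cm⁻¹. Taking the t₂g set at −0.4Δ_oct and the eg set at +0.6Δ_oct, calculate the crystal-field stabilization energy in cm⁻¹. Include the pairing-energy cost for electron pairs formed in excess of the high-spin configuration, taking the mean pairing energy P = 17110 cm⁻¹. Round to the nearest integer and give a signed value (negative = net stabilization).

NH₃ is neutral, so the +3 overall charge sits on Co: oxidation state +3.
Group 9 minus oxidation state +3 gives a d⁶ configuration for Co³⁺.
Electron filling gives t₂g⁶ eg⁰.
CFSE(orbital) = 6×(-0.4Δ_oct) + 0×(0.6Δ_oct) = -2.4Δ_oct; with Δ_oct = 22510 cm⁻¹ that is -54024 cm⁻¹.
High-spin d⁶ would be t₂g⁴ eg² with 1 pair; low-spin has 3, so 2 excess pairs cost +2P = +34220 cm⁻¹.
Overall CFSE = -54024 + 34220 = -19804 cm⁻¹.

-19804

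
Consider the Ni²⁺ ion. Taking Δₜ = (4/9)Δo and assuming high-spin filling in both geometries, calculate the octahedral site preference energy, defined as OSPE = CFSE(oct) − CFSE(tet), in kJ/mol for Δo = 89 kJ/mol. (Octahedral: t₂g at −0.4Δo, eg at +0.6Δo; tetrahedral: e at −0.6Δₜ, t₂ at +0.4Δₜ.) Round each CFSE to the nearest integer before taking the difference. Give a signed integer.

-75

Group 10 minus oxidation state +2 gives a d⁸ configuration for Ni²⁺.
Octahedral (high-spin): t₂g⁶ eg², CFSE = 6(−0.4) + 2(+0.6) = -1.2Δo = -1.2 × 89 = -107 kJ/mol.
In a tetrahedral site the filling is e⁴ t₂⁴: CFSE(tet) = -0.8Δₜ = -0.8 × (4/9)(89) = -32 kJ/mol.
Subtracting, OSPE = -107 − (-32) = -75 kJ/mol.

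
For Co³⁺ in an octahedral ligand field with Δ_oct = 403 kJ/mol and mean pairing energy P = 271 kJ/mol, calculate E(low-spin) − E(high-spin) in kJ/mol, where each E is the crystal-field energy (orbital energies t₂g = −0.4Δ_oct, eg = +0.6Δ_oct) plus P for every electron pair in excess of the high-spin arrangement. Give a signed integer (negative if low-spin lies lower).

-264

Co sits in group 9; removing 3 electrons leaves Co³⁺ with 9 − 3 = 6 d electrons.
In the high-spin limit (t₂g⁴ eg²) the orbital term is -0.4Δ_oct = -161 kJ/mol, with no excess pairing.
For low-spin the configuration is t₂g⁶ eg⁰: orbital energy -2.4 × 403 = -967 kJ/mol, and 2 additional pairs relative to high-spin add 542 kJ/mol, giving -425 kJ/mol.
The difference is -425 − (-161) = -264 kJ/mol, so low-spin lies lower.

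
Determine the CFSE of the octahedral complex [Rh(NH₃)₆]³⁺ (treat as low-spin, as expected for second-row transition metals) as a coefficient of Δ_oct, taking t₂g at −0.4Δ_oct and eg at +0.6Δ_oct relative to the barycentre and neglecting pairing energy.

NH₃ is neutral, so the +3 overall charge sits on Rh: oxidation state +3.
Rh is in group 9, so Rh³⁺ is d⁶ (9 − 3 = 6).
Configuration: t₂g⁶ eg⁰.
CFSE = 6(-0.4Δ_oct) + 0(0.6Δ_oct) = -2.4Δ_oct + 0.0Δ_oct = -2.4Δ_oct.

-2.4 Δ_oct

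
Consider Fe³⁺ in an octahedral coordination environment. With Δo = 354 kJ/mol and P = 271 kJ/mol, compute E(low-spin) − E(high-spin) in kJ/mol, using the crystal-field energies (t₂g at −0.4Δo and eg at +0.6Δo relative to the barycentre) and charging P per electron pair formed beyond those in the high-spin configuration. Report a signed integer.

-166

Group 8 minus oxidation state +3 gives a d⁵ configuration for Fe³⁺.
High-spin d⁵ fills as t₂g³ eg² with CFSE 3(−0.4) + 2(+0.6) = 0.0Δo = 0 kJ/mol.
Low-spin t₂g⁵ eg⁰ gives -2.0Δo = -708 kJ/mol, but forming 2 extra pairs costs 2P = 542 kJ/mol, so E(LS) = -708 + 542 = -166 kJ/mol.
E(LS) − E(HS) = -166 − (0) = -166 kJ/mol.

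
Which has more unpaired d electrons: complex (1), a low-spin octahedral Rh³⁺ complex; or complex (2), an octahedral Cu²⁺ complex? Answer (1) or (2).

(1): Rh is in group 9, so Rh³⁺ is d⁶ (9 − 3 = 6); t₂g⁶ eg⁰ → 0 unpaired.
(2): Cu is in group 11, so Cu²⁺ is d⁹ (11 − 2 = 9); t₂g⁶ eg³ → 1 unpaired.
So (2) has more unpaired electrons.

(2)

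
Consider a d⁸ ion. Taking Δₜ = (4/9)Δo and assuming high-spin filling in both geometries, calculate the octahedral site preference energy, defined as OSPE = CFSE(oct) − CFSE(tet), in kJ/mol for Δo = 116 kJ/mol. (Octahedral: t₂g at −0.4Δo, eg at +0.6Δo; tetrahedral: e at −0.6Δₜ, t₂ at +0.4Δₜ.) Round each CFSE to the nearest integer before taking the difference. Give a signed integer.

-98

Octahedral (high-spin): t2g^6 e_g^2, CFSE = 6(−0.4) + 2(+0.6) = -1.2Δo = -1.2 × 116 = -139 kJ/mol.
Tetrahedral e^4 t2^4 gives -0.8Δₜ = -0.8 × (4/9) × 116 = -41 kJ/mol.
OSPE = -139 − (-41) = -98 kJ/mol.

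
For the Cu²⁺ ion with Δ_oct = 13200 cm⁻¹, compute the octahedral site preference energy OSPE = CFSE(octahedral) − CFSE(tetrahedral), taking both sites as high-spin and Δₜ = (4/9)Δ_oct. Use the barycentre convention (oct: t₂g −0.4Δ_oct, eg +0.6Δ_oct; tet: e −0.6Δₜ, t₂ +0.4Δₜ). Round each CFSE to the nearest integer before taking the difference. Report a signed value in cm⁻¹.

-5573

Group 11 minus oxidation state +2 gives a d⁹ configuration for Cu²⁺.
In an octahedral site d⁹ (HS) is t2g^6 e_g^3, giving CFSE(oct) = -0.6Δ_oct = -7920 cm⁻¹.
In a tetrahedral site the filling is e^4 t2^5: CFSE(tet) = -0.4Δₜ = -0.4 × (4/9)(13200) = -2347 cm⁻¹.
OSPE = CFSE(oct) − CFSE(tet) = -7920 − (-2347) = -5573 cm⁻¹.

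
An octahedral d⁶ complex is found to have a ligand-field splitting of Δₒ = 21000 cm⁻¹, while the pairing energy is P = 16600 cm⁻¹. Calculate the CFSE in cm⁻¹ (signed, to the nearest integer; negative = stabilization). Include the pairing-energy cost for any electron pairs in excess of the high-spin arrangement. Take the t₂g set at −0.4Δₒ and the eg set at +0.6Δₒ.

-17200

Δₒ > P, so pairing is preferred: the ground state is low-spin.
Configuration: t₂g⁶ eg⁰.
Orbital CFSE = -2.4Δₒ = -2.4 × 21000 = -50400 cm⁻¹.
Excess pairs vs high-spin: 3 − 1 = 2; pairing cost = +33200 cm⁻¹.
Net CFSE = -50400 + 33200 = -17200 cm⁻¹.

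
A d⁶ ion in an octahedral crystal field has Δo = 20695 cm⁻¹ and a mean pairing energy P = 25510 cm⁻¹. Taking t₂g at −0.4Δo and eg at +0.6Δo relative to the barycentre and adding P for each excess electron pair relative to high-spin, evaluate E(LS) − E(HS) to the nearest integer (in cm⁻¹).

9630

High-spin: t₂g⁴ eg², CFSE = -0.4Δo = -8278 cm⁻¹.
For low-spin the configuration is t₂g⁶ eg⁰: orbital energy -2.4 × 20695 = -49668 cm⁻¹, and 2 additional pairs relative to high-spin add 51020 cm⁻¹, giving 1352 cm⁻¹.
Thus E(LS) − E(HS) = 9630 cm⁻¹.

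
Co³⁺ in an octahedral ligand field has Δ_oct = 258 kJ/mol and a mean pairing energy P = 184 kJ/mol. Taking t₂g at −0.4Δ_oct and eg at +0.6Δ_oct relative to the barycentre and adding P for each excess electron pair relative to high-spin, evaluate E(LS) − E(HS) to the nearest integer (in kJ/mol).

-148

Co is in group 9, so Co³⁺ is d⁶ (9 − 3 = 6).
High-spin d⁶ fills as t₂g⁴ eg² with CFSE 4(−0.4) + 2(+0.6) = -0.4Δ_oct = -103 kJ/mol.
Low-spin t₂g⁶ eg⁰ gives -2.4Δ_oct = -619 kJ/mol, but forming 2 extra pairs costs 2P = 368 kJ/mol, so E(LS) = -619 + 368 = -251 kJ/mol.
The difference is -251 − (-103) = -148 kJ/mol, so low-spin lies lower.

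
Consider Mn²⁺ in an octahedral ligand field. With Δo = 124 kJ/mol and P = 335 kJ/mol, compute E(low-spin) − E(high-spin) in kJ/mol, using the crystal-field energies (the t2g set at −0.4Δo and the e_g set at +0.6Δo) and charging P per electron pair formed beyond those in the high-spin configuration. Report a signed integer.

422

Mn sits in group 7; removing 2 electrons leaves Mn²⁺ with 7 − 2 = 5 d electrons.
High-spin d⁵ fills as t2g^3 e_g^2 with CFSE 3(−0.4) + 2(+0.6) = 0.0Δo = 0 kJ/mol.
Low-spin: t2g^5 e_g^0, orbital CFSE = -2.0Δo = -248 kJ/mol; plus 2 excess pairs × P = +670 kJ/mol; total 422 kJ/mol.
Thus E(LS) − E(HS) = 422 kJ/mol.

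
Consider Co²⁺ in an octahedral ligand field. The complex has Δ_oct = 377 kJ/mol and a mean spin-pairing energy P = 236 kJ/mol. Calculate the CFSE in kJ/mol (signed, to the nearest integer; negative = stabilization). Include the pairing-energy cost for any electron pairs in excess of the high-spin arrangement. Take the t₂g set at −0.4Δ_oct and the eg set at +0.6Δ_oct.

Co is in group 9, so Co²⁺ is d⁷ (9 − 2 = 7).
Δ_oct > P, so pairing is preferred: the ground state is low-spin.
Configuration: t₂g⁶ eg¹.
Orbital CFSE = -1.8Δ_oct = -1.8 × 377 = -679 kJ/mol.
Excess pairs vs high-spin: 3 − 2 = 1; pairing cost = +236 kJ/mol.
Net CFSE = -679 + 236 = -443 kJ/mol.

-443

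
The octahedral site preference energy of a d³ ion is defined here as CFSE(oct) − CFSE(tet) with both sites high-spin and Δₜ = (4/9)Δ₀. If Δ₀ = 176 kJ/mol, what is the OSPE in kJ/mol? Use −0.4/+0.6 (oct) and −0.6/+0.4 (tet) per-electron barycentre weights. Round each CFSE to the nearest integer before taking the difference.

-148

Octahedral high-spin t₂g³ eg⁰: CFSE = -1.2 × 176 = -211 kJ/mol.
Tetrahedral: e² t₂¹, CFSE = 2(−0.6) + 1(+0.4) = -0.8Δₜ = -0.8 × (4/9) × 176 = -63 kJ/mol.
Subtracting, OSPE = -211 − (-63) = -148 kJ/mol.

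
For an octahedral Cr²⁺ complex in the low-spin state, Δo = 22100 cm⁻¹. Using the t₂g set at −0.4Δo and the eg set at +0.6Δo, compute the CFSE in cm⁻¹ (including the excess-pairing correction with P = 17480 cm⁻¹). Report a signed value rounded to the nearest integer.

Cr sits in group 6; removing 2 electrons leaves Cr²⁺ with 6 − 2 = 4 d electrons.
Configuration: t₂g⁴ eg⁰.
The orbital stabilization is -1.6Δo = -1.6 × 22100 = -35360 cm⁻¹.
Pairing penalty: 1 pair vs 0 in the high-spin reference → 1 extra × P = 17480 cm⁻¹.
Net CFSE = -35360 + 17480 = -17880 cm⁻¹.

-17880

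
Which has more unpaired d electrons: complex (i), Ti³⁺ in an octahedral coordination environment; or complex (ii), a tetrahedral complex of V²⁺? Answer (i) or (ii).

(ii)

(i): Group 4 minus oxidation state +3 gives a d¹ configuration for Ti³⁺; t₂g¹ eg⁰ → 1 unpaired.
(ii): Group 5 minus oxidation state +2 gives a d³ configuration for V²⁺; With tetrahedral geometry the complex is necessarily high-spin; e² t₂¹ → 3 unpaired.
So (ii) has more unpaired electrons.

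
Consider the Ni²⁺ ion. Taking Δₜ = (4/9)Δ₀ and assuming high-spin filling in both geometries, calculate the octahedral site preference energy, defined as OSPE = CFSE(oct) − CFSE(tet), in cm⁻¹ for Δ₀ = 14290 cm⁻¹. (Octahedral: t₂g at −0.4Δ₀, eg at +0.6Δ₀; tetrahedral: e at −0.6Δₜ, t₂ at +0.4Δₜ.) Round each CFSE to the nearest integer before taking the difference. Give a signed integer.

-12067

Ni²⁺: group 10, so d-count = 10 − 2 = 8.
Octahedral high-spin t₂g⁶ eg²: CFSE = -1.2 × 14290 = -17148 cm⁻¹.
Tetrahedral: e⁴ t₂⁴, CFSE = 4(−0.6) + 4(+0.4) = -0.8Δₜ = -0.8 × (4/9) × 14290 = -5081 cm⁻¹.
Subtracting, OSPE = -17148 − (-5081) = -12067 cm⁻¹.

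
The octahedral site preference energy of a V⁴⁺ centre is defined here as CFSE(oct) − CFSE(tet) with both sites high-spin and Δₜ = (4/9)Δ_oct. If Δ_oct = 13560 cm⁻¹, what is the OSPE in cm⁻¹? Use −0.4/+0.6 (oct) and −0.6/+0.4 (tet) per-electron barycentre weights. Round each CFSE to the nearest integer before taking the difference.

-1808

V⁴⁺: group 5, so d-count = 5 − 4 = 1.
In an octahedral site d¹ (HS) is t₂g¹ eg⁰, giving CFSE(oct) = -0.4Δ_oct = -5424 cm⁻¹.
In a tetrahedral site the filling is e¹ t₂⁰: CFSE(tet) = -0.6Δₜ = -0.6 × (4/9)(13560) = -3616 cm⁻¹.
Subtracting, OSPE = -5424 − (-3616) = -1808 cm⁻¹.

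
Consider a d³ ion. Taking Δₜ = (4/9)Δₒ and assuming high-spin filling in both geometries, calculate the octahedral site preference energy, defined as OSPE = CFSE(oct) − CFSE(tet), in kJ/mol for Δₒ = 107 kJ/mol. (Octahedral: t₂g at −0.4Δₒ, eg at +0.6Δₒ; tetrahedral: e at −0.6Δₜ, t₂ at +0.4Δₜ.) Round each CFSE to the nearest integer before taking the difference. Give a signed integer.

Octahedral high-spin t₂g³ eg⁰: CFSE = -1.2 × 107 = -128 kJ/mol.
In a tetrahedral site the filling is e² t₂¹: CFSE(tet) = -0.8Δₜ = -0.8 × (4/9)(107) = -38 kJ/mol.
OSPE = -128 − (-38) = -90 kJ/mol.

-90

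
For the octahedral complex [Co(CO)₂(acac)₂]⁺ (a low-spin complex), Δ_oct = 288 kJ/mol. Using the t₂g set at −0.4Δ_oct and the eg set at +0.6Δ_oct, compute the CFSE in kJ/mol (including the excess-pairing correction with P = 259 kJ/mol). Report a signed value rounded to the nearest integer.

-173

Ligand charges: 2×(+0) from CO and 2×(-1) from acac⁻ sum to -2; with overall charge +1, Co is +3.
Co³⁺: group 9, so d-count = 9 − 3 = 6.
Configuration: t₂g⁶ eg⁰.
Orbital CFSE = 6(-0.4) + 0(0.6) = -2.4Δ_oct = -2.4 × 288 = -691 kJ/mol.
Pairing penalty: 3 pairs vs 1 in the high-spin reference → 2 extra × P = 518 kJ/mol.
Net CFSE = -691 + 518 = -173 kJ/mol.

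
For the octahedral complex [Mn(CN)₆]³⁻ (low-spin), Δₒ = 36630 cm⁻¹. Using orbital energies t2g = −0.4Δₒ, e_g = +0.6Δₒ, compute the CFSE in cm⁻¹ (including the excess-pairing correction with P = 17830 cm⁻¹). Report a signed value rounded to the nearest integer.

-40778

Each CN⁻ contributes -1; 6 × (-1) = -6. With overall charge -3, Mn is in the +3 oxidation state.
Group 7 minus oxidation state +3 gives a d⁴ configuration for Mn³⁺.
Electron filling gives t2g^4 e_g^0.
CFSE(orbital) = 4×(-0.4Δₒ) + 0×(0.6Δₒ) = -1.6Δₒ; with Δₒ = 36630 cm⁻¹ that is -58608 cm⁻¹.
Pairing penalty: 1 pair vs 0 in the high-spin reference → 1 extra × P = 17830 cm⁻¹.
Overall CFSE = -58608 + 17830 = -40778 cm⁻¹.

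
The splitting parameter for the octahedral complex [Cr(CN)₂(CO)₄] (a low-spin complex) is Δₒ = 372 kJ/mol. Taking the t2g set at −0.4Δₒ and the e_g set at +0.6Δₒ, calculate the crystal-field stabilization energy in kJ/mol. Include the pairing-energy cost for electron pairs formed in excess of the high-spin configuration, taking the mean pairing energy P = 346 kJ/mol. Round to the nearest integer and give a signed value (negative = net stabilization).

Ligand charges: 2×(-1) from CN⁻ and 4×(+0) from CO sum to -2; with overall charge +0, Cr is +2.
Cr²⁺: group 6, so d-count = 6 − 2 = 4.
Electron filling gives t2g^4 e_g^0.
Orbital CFSE = 4(-0.4) + 0(0.6) = -1.6Δₒ = -1.6 × 372 = -595 kJ/mol.
Pairing penalty: 1 pair vs 0 in the high-spin reference → 1 extra × P = 346 kJ/mol.
Overall CFSE = -595 + 346 = -249 kJ/mol.

-249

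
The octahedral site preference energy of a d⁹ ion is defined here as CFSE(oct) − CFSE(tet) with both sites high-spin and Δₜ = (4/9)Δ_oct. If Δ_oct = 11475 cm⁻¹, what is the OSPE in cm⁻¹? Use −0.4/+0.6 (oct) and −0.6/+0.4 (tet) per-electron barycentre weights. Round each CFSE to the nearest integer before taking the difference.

Octahedral (high-spin): t2g^6 e_g^3, CFSE = 6(−0.4) + 3(+0.6) = -0.6Δ_oct = -0.6 × 11475 = -6885 cm⁻¹.
Tetrahedral e^4 t2^5 gives -0.4Δₜ = -0.4 × (4/9) × 11475 = -2040 cm⁻¹.
Subtracting, OSPE = -6885 − (-2040) = -4845 cm⁻¹.

-4845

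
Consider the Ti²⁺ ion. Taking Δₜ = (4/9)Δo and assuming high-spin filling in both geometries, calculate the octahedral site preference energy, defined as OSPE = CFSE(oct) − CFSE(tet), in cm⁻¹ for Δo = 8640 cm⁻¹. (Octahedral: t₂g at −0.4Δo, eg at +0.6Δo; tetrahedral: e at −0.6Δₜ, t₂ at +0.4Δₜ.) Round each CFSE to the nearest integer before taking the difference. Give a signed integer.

-2304

Ti²⁺: group 4, so d-count = 4 − 2 = 2.
Octahedral (high-spin): t₂g² eg⁰, CFSE = 2(−0.4) + 0(+0.6) = -0.8Δo = -0.8 × 8640 = -6912 cm⁻¹.
Tetrahedral e² t₂⁰ gives -1.2Δₜ = -1.2 × (4/9) × 8640 = -4608 cm⁻¹.
OSPE = -6912 − (-4608) = -2304 cm⁻¹.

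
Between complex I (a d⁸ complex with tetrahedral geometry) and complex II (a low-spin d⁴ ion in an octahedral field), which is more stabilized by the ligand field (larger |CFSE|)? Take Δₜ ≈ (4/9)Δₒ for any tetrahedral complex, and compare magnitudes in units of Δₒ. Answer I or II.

I: Tetrahedral fields are weak (Δₜ ≈ 4/9 Δₒ), so electrons fill high-spin; e⁴ t₂⁴, CFSE = -0.8Δₜ ≈ -0.36Δₒ.
II: t₂g⁴ eg⁰, CFSE = -1.6Δₒ.
So II has the larger |CFSE|.

II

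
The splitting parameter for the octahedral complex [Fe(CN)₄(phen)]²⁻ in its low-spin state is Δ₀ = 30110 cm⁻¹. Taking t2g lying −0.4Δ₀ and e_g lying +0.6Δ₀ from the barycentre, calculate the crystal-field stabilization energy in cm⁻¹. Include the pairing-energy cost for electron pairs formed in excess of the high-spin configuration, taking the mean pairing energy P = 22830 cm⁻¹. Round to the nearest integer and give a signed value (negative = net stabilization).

Ligand charges: 4×(-1) from CN⁻ and 1×(+0) from phen sum to -4; with overall charge -2, Fe is +2.
Fe sits in group 8; removing 2 electrons leaves Fe²⁺ with 8 − 2 = 6 d electrons.
Electron filling gives t2g^6 e_g^0.
The orbital stabilization is -2.4Δ₀ = -2.4 × 30110 = -72264 cm⁻¹.
Relative to high-spin t2g^4 e_g^2 (1 paired), the low-spin configuration has 2 additional pairs, contributing +2 × 22830 = +45660 cm⁻¹.
Combining: -72264 + 45660 = -26604 cm⁻¹.

-26604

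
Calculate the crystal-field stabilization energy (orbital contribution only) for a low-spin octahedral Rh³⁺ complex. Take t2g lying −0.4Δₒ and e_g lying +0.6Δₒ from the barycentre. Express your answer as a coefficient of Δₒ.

-2.4 Δₒ

Rh³⁺: group 9, so d-count = 9 − 3 = 6.
Configuration: t2g^6 e_g^0.
CFSE = 6(-0.4Δₒ) + 0(0.6Δₒ) = -2.4Δₒ + 0.0Δₒ = -2.4Δₒ.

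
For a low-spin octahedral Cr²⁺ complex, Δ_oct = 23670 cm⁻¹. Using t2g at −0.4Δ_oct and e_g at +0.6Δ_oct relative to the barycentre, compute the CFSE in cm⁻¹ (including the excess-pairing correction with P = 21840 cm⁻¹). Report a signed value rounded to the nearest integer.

-16032

Cr sits in group 6; removing 2 electrons leaves Cr²⁺ with 6 − 2 = 4 d electrons.
The d⁴ electrons fill as t2g^4 e_g^0.
Orbital CFSE = 4(-0.4) + 0(0.6) = -1.6Δ_oct = -1.6 × 23670 = -37872 cm⁻¹.
High-spin d⁴ would be t2g^3 e_g^1 with 0 pairs; low-spin has 1, so 1 excess pair costs +1P = +21840 cm⁻¹.
Combining: -37872 + 21840 = -16032 cm⁻¹.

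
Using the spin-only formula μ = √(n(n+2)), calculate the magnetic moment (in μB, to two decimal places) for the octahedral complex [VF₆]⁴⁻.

Each F⁻ contributes -1; 6 × (-1) = -6. With overall charge -4, V is in the +2 oxidation state.
V sits in group 5; removing 2 electrons leaves V²⁺ with 5 − 2 = 3 d electrons.
Configuration: t2g^3 e_g^0 → 3 unpaired electrons.
μ(spin-only) = √[3(3+2)] = √15 ≈ 3.87 μB.

3.87 μB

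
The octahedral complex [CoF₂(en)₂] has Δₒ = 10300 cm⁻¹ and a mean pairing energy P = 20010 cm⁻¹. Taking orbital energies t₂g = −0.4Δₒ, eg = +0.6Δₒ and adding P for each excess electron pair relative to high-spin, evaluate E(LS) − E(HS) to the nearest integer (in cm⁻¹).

Ligand charges: 2×(-1) from F⁻ and 2×(+0) from en sum to -2; with overall charge +0, Co is +2.
Co is in group 9, so Co²⁺ is d⁷ (9 − 2 = 7).
In the high-spin limit (t₂g⁵ eg²) the orbital term is -0.8Δₒ = -8240 cm⁻¹, with no excess pairing.
Low-spin: t₂g⁶ eg¹, orbital CFSE = -1.8Δₒ = -18540 cm⁻¹; plus 1 excess pair × P = +20010 cm⁻¹; total 1470 cm⁻¹.
Thus E(LS) − E(HS) = 9710 cm⁻¹.

9710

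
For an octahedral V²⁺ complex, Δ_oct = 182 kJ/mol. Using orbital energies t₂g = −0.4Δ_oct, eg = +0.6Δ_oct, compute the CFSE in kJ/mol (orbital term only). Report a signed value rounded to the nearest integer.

V sits in group 5; removing 2 electrons leaves V²⁺ with 5 − 2 = 3 d electrons.
Configuration: t₂g³ eg⁰.
CFSE(orbital) = 3×(-0.4Δ_oct) + 0×(0.6Δ_oct) = -1.2Δ_oct; with Δ_oct = 182 kJ/mol that is -218 kJ/mol.

-218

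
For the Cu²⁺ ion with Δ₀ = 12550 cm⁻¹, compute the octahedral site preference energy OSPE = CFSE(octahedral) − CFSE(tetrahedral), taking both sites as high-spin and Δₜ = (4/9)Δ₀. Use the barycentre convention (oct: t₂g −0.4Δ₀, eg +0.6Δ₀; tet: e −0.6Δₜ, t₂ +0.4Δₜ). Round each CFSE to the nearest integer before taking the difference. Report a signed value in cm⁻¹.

-5299

Cu sits in group 11; removing 2 electrons leaves Cu²⁺ with 11 − 2 = 9 d electrons.
Octahedral (high-spin): t2g^6 e_g^3, CFSE = 6(−0.4) + 3(+0.6) = -0.6Δ₀ = -0.6 × 12550 = -7530 cm⁻¹.
In a tetrahedral site the filling is e^4 t2^5: CFSE(tet) = -0.4Δₜ = -0.4 × (4/9)(12550) = -2231 cm⁻¹.
OSPE = CFSE(oct) − CFSE(tet) = -7530 − (-2231) = -5299 cm⁻¹.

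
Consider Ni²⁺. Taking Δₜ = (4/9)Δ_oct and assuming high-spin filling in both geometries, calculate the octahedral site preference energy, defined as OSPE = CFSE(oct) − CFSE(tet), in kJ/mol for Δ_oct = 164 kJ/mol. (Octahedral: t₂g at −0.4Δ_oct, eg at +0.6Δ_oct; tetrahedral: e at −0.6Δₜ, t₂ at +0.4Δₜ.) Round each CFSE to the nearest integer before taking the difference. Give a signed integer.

Ni sits in group 10; removing 2 electrons leaves Ni²⁺ with 10 − 2 = 8 d electrons.
Octahedral (high-spin): t2g^6 e_g^2, CFSE = 6(−0.4) + 2(+0.6) = -1.2Δ_oct = -1.2 × 164 = -197 kJ/mol.
In a tetrahedral site the filling is e^4 t2^4: CFSE(tet) = -0.8Δₜ = -0.8 × (4/9)(164) = -58 kJ/mol.
OSPE = CFSE(oct) − CFSE(tet) = -197 − (-58) = -139 kJ/mol.

-139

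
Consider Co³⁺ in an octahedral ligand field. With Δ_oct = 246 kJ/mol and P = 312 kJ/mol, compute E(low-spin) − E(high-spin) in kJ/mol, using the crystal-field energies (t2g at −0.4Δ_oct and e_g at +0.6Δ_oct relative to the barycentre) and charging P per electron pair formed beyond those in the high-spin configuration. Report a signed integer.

Co is in group 9, so Co³⁺ is d⁶ (9 − 3 = 6).
High-spin d⁶ fills as t2g^4 e_g^2 with CFSE 4(−0.4) + 2(+0.6) = -0.4Δ_oct = -98 kJ/mol.
Low-spin t2g^6 e_g^0 gives -2.4Δ_oct = -590 kJ/mol, but forming 2 extra pairs costs 2P = 624 kJ/mol, so E(LS) = -590 + 624 = 34 kJ/mol.
The difference is 34 − (-98) = 132 kJ/mol, so high-spin lies lower.

132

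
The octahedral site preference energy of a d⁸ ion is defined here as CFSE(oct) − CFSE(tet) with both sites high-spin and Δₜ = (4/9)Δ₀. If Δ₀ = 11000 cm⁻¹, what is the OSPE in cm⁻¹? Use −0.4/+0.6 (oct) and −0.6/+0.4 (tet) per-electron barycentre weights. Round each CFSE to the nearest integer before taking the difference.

-9289

In an octahedral site d⁸ (HS) is t₂g⁶ eg², giving CFSE(oct) = -1.2Δ₀ = -13200 cm⁻¹.
In a tetrahedral site the filling is e⁴ t₂⁴: CFSE(tet) = -0.8Δₜ = -0.8 × (4/9)(11000) = -3911 cm⁻¹.
OSPE = -13200 − (-3911) = -9289 cm⁻¹.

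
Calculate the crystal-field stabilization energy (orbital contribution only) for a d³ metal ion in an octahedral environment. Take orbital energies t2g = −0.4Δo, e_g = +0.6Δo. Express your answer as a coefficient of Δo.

For octahedral d³ the high- and low-spin configurations coincide.
Configuration: t2g^3 e_g^0.
CFSE = 3(-0.4Δo) + 0(0.6Δo) = -1.2Δo + 0.0Δo = -1.2Δo.

-1.2 Δo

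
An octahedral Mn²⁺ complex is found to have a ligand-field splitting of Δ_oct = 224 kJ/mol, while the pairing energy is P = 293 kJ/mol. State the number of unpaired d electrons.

5

Mn²⁺: group 7, so d-count = 7 − 2 = 5.
Here Δ_oct < P (224 < 293), so the high-spin state is favoured.
That gives t₂g³ eg².
Unpaired electrons: 5.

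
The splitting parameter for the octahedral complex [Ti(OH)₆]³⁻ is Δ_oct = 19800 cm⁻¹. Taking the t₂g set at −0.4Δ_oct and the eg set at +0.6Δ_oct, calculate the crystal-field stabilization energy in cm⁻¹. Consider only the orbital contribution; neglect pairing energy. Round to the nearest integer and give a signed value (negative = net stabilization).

-7920

Each OH⁻ contributes -1; 6 × (-1) = -6. With overall charge -3, Ti is in the +3 oxidation state.
Ti³⁺: group 4, so d-count = 4 − 3 = 1.
Electron filling gives t₂g¹ eg⁰.
Orbital CFSE = 1(-0.4) + 0(0.6) = -0.4Δ_oct = -0.4 × 19800 = -7920 cm⁻¹.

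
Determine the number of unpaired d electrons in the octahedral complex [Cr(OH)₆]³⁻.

3

Each OH⁻ contributes -1; 6 × (-1) = -6. With overall charge -3, Cr is in the +3 oxidation state.
Cr sits in group 6; removing 3 electrons leaves Cr³⁺ with 6 − 3 = 3 d electrons.
Configuration: t₂g³ eg⁰, giving 3 unpaired electrons.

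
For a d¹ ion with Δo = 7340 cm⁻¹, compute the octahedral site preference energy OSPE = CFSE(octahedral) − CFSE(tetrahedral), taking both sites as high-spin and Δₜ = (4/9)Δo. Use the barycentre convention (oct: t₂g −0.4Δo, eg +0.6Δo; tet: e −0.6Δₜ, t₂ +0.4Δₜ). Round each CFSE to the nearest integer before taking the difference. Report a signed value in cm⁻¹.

Octahedral high-spin t2g^1 e_g^0: CFSE = -0.4 × 7340 = -2936 cm⁻¹.
In a tetrahedral site the filling is e^1 t2^0: CFSE(tet) = -0.6Δₜ = -0.6 × (4/9)(7340) = -1957 cm⁻¹.
OSPE = -2936 − (-1957) = -979 cm⁻¹.

-979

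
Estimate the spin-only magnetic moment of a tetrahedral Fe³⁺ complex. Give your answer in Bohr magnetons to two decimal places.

5.92 Bohr magnetons

Fe sits in group 8; removing 3 electrons leaves Fe³⁺ with 8 − 3 = 5 d electrons.
Tetrahedral splitting is small, so the complex is high-spin.
Configuration: e² t₂³ → 5 unpaired electrons.
μ(spin-only) = √[5(5+2)] = √35 ≈ 5.92 Bohr magnetons.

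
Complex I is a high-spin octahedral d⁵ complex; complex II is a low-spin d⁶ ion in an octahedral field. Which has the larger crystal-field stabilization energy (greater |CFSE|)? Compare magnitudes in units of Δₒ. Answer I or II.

I: t₂g³ eg², CFSE = 0.0Δₒ.
II: t₂g⁶ eg⁰, CFSE = -2.4Δₒ.
So II has the larger |CFSE|.

II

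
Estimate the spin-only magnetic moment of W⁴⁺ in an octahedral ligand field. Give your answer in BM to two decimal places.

W⁴⁺: group 6, so d-count = 6 − 4 = 2.
For octahedral d² the high- and low-spin configurations coincide.
Configuration: t2g^2 e_g^0 → 2 unpaired electrons.
μ(spin-only) = √[2(2+2)] = √8 ≈ 2.83 BM.

2.83 BM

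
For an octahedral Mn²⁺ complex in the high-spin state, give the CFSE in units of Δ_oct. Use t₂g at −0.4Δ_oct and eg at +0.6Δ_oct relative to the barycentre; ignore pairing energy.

0.0 Δ_oct

Mn is in group 7, so Mn²⁺ is d⁵ (7 − 2 = 5).
Configuration: t₂g³ eg².
CFSE = 3(-0.4Δ_oct) + 2(0.6Δ_oct) = -1.2Δ_oct + 1.2Δ_oct = 0.0Δ_oct.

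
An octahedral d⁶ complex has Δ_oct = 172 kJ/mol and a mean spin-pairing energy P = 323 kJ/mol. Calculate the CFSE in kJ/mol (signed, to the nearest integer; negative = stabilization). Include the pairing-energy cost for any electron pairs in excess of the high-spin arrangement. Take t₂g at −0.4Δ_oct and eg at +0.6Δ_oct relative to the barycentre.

-69

With Δ_oct < P the complex is high-spin.
Filling d⁶ accordingly: t₂g⁴ eg².
Orbital CFSE = -0.4Δ_oct = -0.4 × 172 = -69 kJ/mol.
High-spin has no excess pairs, so no pairing correction applies.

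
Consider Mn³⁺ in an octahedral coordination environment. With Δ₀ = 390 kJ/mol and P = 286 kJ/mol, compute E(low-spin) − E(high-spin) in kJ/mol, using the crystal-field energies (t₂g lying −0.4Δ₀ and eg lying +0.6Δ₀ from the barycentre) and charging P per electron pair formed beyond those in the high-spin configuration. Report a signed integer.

Group 7 minus oxidation state +3 gives a d⁴ configuration for Mn³⁺.
High-spin: t₂g³ eg¹, CFSE = -0.6Δ₀ = -234 kJ/mol.
Low-spin: t₂g⁴ eg⁰, orbital CFSE = -1.6Δ₀ = -624 kJ/mol; plus 1 excess pair × P = +286 kJ/mol; total -338 kJ/mol.
The difference is -338 − (-234) = -104 kJ/mol, so low-spin lies lower.

-104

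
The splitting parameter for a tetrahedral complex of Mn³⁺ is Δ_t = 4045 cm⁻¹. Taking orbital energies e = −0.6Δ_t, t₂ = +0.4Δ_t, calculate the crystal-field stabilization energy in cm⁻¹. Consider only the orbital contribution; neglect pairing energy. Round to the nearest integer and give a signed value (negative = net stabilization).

Mn sits in group 7; removing 3 electrons leaves Mn³⁺ with 7 − 3 = 4 d electrons.
Tetrahedral fields are weak (Δₜ ≈ 4/9 Δₒ), so electrons fill high-spin.
Configuration: e² t₂².
The orbital stabilization is -0.4Δ_t = -0.4 × 4045 = -1618 cm⁻¹.

-1618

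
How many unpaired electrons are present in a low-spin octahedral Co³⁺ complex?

Group 9 minus oxidation state +3 gives a d⁶ configuration for Co³⁺.
Configuration: t2g^6 e_g^0, giving 0 unpaired electrons.

0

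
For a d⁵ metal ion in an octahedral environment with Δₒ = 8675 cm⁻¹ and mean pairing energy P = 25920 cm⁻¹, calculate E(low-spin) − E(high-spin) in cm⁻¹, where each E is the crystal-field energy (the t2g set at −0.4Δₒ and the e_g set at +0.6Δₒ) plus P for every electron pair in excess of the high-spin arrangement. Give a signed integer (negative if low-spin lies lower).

34490

In the high-spin limit (t2g^3 e_g^2) the orbital term is 0.0Δₒ = 0 cm⁻¹, with no excess pairing.
Low-spin: t2g^5 e_g^0, orbital CFSE = -2.0Δₒ = -17350 cm⁻¹; plus 2 excess pairs × P = +51840 cm⁻¹; total 34490 cm⁻¹.
Thus E(LS) − E(HS) = 34490 cm⁻¹.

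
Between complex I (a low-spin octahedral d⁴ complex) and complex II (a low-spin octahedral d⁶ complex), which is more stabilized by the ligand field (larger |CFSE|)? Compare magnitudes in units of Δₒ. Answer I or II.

II

I: t₂g⁴ eg⁰, CFSE = -1.6Δₒ.
II: t₂g⁶ eg⁰, CFSE = -2.4Δₒ.
So II has the larger |CFSE|.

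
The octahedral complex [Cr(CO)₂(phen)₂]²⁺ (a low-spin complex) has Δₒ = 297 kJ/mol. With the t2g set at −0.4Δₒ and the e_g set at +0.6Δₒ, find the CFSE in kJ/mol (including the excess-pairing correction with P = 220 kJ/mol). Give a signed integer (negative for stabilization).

-255

Ligand charges: 2×(+0) from CO and 2×(+0) from phen sum to +0; with overall charge +2, Cr is +2.
Cr²⁺: group 6, so d-count = 6 − 2 = 4.
Configuration: t2g^4 e_g^0.
Orbital CFSE = 4(-0.4) + 0(0.6) = -1.6Δₒ = -1.6 × 297 = -475 kJ/mol.
Pairing penalty: 1 pair vs 0 in the high-spin reference → 1 extra × P = 220 kJ/mol.
Combining: -475 + 220 = -255 kJ/mol.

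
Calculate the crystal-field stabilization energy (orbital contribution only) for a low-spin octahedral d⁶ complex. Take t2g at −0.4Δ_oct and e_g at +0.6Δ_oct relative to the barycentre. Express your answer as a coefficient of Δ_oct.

-2.4 Δ_oct

Configuration: t2g^6 e_g^0.
CFSE = 6(-0.4Δ_oct) + 0(0.6Δ_oct) = -2.4Δ_oct + 0.0Δ_oct = -2.4Δ_oct.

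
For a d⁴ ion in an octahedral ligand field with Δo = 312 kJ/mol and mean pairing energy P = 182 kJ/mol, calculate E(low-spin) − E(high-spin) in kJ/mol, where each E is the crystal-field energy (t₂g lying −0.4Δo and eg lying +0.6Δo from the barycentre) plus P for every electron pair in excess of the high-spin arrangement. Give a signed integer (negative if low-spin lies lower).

High-spin: t₂g³ eg¹, CFSE = -0.6Δo = -187 kJ/mol.
Low-spin t₂g⁴ eg⁰ gives -1.6Δo = -499 kJ/mol, but forming 1 extra pair costs 1P = 182 kJ/mol, so E(LS) = -499 + 182 = -317 kJ/mol.
The difference is -317 − (-187) = -130 kJ/mol, so low-spin lies lower.

-130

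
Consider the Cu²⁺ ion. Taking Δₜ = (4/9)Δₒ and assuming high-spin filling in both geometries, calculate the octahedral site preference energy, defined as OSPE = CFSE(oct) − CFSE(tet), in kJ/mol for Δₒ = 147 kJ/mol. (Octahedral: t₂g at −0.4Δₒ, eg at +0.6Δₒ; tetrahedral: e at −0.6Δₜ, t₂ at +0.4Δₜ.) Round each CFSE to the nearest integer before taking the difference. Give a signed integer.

-62

Cu is in group 11, so Cu²⁺ is d⁹ (11 − 2 = 9).
Octahedral (high-spin): t₂g⁶ eg³, CFSE = 6(−0.4) + 3(+0.6) = -0.6Δₒ = -0.6 × 147 = -88 kJ/mol.
Tetrahedral e⁴ t₂⁵ gives -0.4Δₜ = -0.4 × (4/9) × 147 = -26 kJ/mol.
Subtracting, OSPE = -88 − (-26) = -62 kJ/mol.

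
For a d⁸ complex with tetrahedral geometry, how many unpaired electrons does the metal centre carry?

2

With tetrahedral geometry the complex is necessarily high-spin.
Configuration: e⁴ t₂⁴, giving 2 unpaired electrons.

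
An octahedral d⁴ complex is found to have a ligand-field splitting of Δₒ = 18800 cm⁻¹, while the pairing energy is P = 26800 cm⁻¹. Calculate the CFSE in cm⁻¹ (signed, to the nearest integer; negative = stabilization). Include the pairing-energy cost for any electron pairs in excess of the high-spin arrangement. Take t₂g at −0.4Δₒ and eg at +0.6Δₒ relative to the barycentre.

Since Δₒ = 18800 cm⁻¹ < P = 26800 cm⁻¹, the complex adopts the high-spin configuration.
That gives t₂g³ eg¹.
Orbital CFSE = -0.6Δₒ = -0.6 × 18800 = -11280 cm⁻¹.
High-spin has no excess pairs, so no pairing correction applies.

-11280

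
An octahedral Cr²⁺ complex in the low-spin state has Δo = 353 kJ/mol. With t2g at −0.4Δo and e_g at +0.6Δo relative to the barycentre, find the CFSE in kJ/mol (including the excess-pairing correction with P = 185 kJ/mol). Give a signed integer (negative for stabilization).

Group 6 minus oxidation state +2 gives a d⁴ configuration for Cr²⁺.
Electron filling gives t2g^4 e_g^0.
Orbital CFSE = 4(-0.4) + 0(0.6) = -1.6Δo = -1.6 × 353 = -565 kJ/mol.
Pairing penalty: 1 pair vs 0 in the high-spin reference → 1 extra × P = 185 kJ/mol.
Overall CFSE = -565 + 185 = -380 kJ/mol.

-380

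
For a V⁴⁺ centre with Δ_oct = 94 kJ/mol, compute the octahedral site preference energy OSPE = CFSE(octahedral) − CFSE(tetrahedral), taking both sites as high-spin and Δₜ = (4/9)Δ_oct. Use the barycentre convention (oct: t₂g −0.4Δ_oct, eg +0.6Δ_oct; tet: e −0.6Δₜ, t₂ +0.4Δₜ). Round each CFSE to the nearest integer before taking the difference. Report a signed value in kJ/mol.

V is in group 5, so V⁴⁺ is d¹ (5 − 4 = 1).
Octahedral (high-spin): t2g^1 e_g^0, CFSE = 1(−0.4) + 0(+0.6) = -0.4Δ_oct = -0.4 × 94 = -38 kJ/mol.
Tetrahedral: e^1 t2^0, CFSE = 1(−0.6) + 0(+0.4) = -0.6Δₜ = -0.6 × (4/9) × 94 = -25 kJ/mol.
OSPE = -38 − (-25) = -13 kJ/mol.

-13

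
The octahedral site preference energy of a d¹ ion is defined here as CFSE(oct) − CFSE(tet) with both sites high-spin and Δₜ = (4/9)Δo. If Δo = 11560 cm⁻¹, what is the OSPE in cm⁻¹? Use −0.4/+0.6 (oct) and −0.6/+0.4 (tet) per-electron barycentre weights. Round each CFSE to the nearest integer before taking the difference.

Octahedral high-spin t₂g¹ eg⁰: CFSE = -0.4 × 11560 = -4624 cm⁻¹.
In a tetrahedral site the filling is e¹ t₂⁰: CFSE(tet) = -0.6Δₜ = -0.6 × (4/9)(11560) = -3083 cm⁻¹.
OSPE = -4624 − (-3083) = -1541 cm⁻¹.

-1541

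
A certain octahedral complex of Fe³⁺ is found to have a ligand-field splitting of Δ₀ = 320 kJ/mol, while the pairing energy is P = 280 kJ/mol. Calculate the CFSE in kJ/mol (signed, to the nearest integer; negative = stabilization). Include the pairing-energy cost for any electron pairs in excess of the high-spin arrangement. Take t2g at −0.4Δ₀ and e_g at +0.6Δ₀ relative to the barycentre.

-80

Group 8 minus oxidation state +3 gives a d⁵ configuration for Fe³⁺.
Δ₀ > P, so pairing is preferred: the ground state is low-spin.
That gives t2g^5 e_g^0.
Orbital CFSE = -2.0Δ₀ = -2.0 × 320 = -640 kJ/mol.
Excess pairs vs high-spin: 2 − 0 = 2; pairing cost = +560 kJ/mol.
Net CFSE = -640 + 560 = -80 kJ/mol.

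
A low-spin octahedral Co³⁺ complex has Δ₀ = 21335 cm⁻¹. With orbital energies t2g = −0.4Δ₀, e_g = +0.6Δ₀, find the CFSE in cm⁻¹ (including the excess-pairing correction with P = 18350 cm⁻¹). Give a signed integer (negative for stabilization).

Co is in group 9, so Co³⁺ is d⁶ (9 − 3 = 6).
Electron filling gives t2g^6 e_g^0.
CFSE(orbital) = 6×(-0.4Δ₀) + 0×(0.6Δ₀) = -2.4Δ₀; with Δ₀ = 21335 cm⁻¹ that is -51204 cm⁻¹.
Relative to high-spin t2g^4 e_g^2 (1 paired), the low-spin configuration has 2 additional pairs, contributing +2 × 18350 = +36700 cm⁻¹.
Combining: -51204 + 36700 = -14504 cm⁻¹.

-14504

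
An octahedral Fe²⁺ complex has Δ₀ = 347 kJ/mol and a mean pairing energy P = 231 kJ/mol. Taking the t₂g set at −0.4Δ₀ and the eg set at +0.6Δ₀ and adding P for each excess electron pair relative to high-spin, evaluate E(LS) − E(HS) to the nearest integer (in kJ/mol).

Fe²⁺: group 8, so d-count = 8 − 2 = 6.
High-spin: t₂g⁴ eg², CFSE = -0.4Δ₀ = -139 kJ/mol.
For low-spin the configuration is t₂g⁶ eg⁰: orbital energy -2.4 × 347 = -833 kJ/mol, and 2 additional pairs relative to high-spin add 462 kJ/mol, giving -371 kJ/mol.
Thus E(LS) − E(HS) = -232 kJ/mol.

-232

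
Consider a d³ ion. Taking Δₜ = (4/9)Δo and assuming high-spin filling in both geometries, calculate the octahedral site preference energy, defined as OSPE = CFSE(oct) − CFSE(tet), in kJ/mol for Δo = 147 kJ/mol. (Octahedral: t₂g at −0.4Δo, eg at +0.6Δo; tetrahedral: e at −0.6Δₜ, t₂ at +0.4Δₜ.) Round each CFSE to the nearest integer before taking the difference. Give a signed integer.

In an octahedral site d³ (HS) is t₂g³ eg⁰, giving CFSE(oct) = -1.2Δo = -176 kJ/mol.
In a tetrahedral site the filling is e² t₂¹: CFSE(tet) = -0.8Δₜ = -0.8 × (4/9)(147) = -52 kJ/mol.
OSPE = -176 − (-52) = -124 kJ/mol.

-124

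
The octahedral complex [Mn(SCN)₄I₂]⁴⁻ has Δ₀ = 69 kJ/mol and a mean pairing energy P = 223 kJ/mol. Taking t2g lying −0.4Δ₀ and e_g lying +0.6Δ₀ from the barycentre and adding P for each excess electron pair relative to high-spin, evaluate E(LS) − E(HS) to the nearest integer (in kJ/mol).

Ligand charges: 4×(-1) from SCN⁻ and 2×(-1) from I⁻ sum to -6; with overall charge -4, Mn is +2.
Mn²⁺: group 7, so d-count = 7 − 2 = 5.
High-spin: t2g^3 e_g^2, CFSE = 0.0Δ₀ = 0 kJ/mol.
For low-spin the configuration is t2g^5 e_g^0: orbital energy -2.0 × 69 = -138 kJ/mol, and 2 additional pairs relative to high-spin add 446 kJ/mol, giving 308 kJ/mol.
E(LS) − E(HS) = 308 − (0) = 308 kJ/mol.

308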